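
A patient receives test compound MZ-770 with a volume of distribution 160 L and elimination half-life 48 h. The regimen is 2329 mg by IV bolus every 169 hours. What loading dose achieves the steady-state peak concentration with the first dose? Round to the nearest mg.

f = (1/2)^(169/48) ≈ 0.087121; accumulation ratio R = 1/(1−f) ≈ 1.09544.
Loading dose to hit Cmax,ss on first dose: D_load = D_maint·R ≈ 2329 × 1.09544 ≈ 2551.28 mg.

2551 mg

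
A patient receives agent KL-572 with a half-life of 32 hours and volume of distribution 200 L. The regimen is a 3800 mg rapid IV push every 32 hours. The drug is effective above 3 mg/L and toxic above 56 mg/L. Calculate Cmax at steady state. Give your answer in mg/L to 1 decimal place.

38.0 mg/L

τ = 32 h = 1 half-life, so f = (1/2)^1 = 0.5.
At steady state, R = 1/(1 − 0.5) = 2/1.
Single-dose peak C₀ = D/Vd = 3800/200 = 19 mg/L.
Steady-state peak Cmax,ss = C₀·R = 19 × 2/1 ≈ 38.000 mg/L.
Peak 38.0 mg/L vs MTC 56 mg/L: below toxic threshold.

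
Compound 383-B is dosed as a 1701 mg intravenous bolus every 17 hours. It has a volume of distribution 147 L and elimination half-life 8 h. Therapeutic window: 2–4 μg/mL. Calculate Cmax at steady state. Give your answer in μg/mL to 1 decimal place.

τ/t½ = 17/8 ≈ 2.125, so fraction remaining f = (1/2)^(17/8) ≈ 0.2293.
Accumulation ratio R = 1/(1 − f) ≈ 1/0.7707 ≈ 1.2975.
Single-dose peak C₀ = D/Vd = 1701/147 ≈ 11.571 μg/mL.
Steady-state peak Cmax,ss = C₀·R ≈ 11.571 × 1.2975 ≈ 15.013 μg/mL.
Peak 15.0 μg/mL vs MTC 4 μg/mL: exceeds toxic threshold.

15.0 μg/mL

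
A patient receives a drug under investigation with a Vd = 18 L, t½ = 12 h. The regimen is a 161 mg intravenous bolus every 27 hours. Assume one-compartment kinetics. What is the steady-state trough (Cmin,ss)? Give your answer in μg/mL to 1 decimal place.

2.4 μg/mL

Over one 27-h interval, 27/12 ≈ 2.25 half-lives elapse, leaving f ≈ 0.2102 of each dose.
At steady state, accumulation factor R = 1/(1 − e^(−kτ)) ≈ 1.2661.
Single-dose peak C₀ = D/Vd = 161/18 ≈ 8.944 μg/mL.
Cmax,ss = C₀/(1 − f) ≈ 8.944/0.7898 ≈ 11.324 μg/mL.
One interval later, Cmin,ss = Cmax,ss·e^(−kτ) ≈ 11.324 × 0.2102 ≈ 2.380 μg/mL.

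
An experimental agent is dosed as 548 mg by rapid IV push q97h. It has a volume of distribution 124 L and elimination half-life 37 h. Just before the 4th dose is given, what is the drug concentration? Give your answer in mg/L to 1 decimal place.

0.9 mg/L

f = (1/2)^(τ/t½) = (1/2)^(97/37) ≈ 0.1625.
C₀ = D/Vd = 548/124 ≈ 4.419 mg/L.
Before the 4th dose, 3 doses have been given. Superposition: Cmin = C₀·(f + f² + … + f^3).
≈ 4.419 × (0.1625 + 0.0264 + 0.0043) ≈ 4.419 × 0.1932 ≈ 0.854 mg/L.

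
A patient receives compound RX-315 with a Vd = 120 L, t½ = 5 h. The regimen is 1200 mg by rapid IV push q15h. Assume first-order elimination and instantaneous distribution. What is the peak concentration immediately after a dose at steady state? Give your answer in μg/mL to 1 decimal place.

11.4 μg/mL

The dosing interval is 3 half-lives, so f = 2^(−3) = 0.125.
At steady state, R = 1/(1 − 0.125) = 8/7.
Single-dose peak C₀ = D/Vd = 1200/120 = 10 μg/mL.
Steady-state peak Cmax,ss = C₀·R = 10 × 8/7 ≈ 11.429 μg/mL.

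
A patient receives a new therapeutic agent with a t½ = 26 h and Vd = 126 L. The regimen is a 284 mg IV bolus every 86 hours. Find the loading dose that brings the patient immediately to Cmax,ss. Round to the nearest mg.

f = (1/2)^(86/26) ≈ 0.100992; accumulation ratio R = 1/(1−f) ≈ 1.11234.
Loading dose to hit Cmax,ss on first dose: D_load = D_maint·R ≈ 284 × 1.11234 ≈ 315.90 mg.

316 mg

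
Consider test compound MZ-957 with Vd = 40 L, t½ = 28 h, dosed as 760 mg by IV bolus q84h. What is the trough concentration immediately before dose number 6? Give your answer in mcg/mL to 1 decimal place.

2.7 mcg/mL

f = (1/2)^(τ/t½) = (1/2)^(84/28) ≈ 0.1250.
C₀ = D/Vd = 760/40 ≈ 19.000 mcg/mL.
Before the 6th dose, 5 doses have been given. Superposition: Cmin = C₀·(f + f² + … + f^5).
≈ 19.000 × (0.1250 + 0.0156 + 0.0020 + 0.0002 + 0.0000) ≈ 19.000 × 0.1428 ≈ 2.713 mcg/mL.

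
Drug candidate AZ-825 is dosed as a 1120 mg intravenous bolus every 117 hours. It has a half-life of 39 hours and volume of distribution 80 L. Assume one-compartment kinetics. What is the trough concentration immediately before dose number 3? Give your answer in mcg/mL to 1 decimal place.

f = (1/2)^(τ/t½) = (1/2)^(117/39) ≈ 0.1250.
C₀ = D/Vd = 1120/80 ≈ 14.000 mcg/mL.
Before the 3rd dose, 2 doses have been given. Superposition: Cmin = C₀·(f + f²).
≈ 14.000 × (0.1250 + 0.0156) ≈ 14.000 × 0.1406 ≈ 1.968 mcg/mL.

2.0 mcg/mL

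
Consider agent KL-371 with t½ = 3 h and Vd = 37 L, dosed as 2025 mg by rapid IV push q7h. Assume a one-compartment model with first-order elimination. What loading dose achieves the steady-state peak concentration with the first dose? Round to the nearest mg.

f = (1/2)^(7/3) ≈ 0.198425; accumulation ratio R = 1/(1−f) ≈ 1.24754.
Loading dose to hit Cmax,ss on first dose: D_load = D_maint·R ≈ 2025 × 1.24754 ≈ 2526.27 mg.

2526 mg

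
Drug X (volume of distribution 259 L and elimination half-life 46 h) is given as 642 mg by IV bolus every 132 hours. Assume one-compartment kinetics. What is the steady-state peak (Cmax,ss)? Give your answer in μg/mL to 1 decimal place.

τ/t½ = 132/46 ≈ 2.8696, so fraction remaining f = (1/2)^(132/46) ≈ 0.1368.
Accumulation ratio R = 1/(1 − f) ≈ 1/0.8632 ≈ 1.1585.
Single-dose peak C₀ = D/Vd = 642/259 ≈ 2.479 μg/mL.
Steady-state peak Cmax,ss = C₀·R ≈ 2.479 × 1.1585 ≈ 2.872 μg/mL.

2.9 μg/mL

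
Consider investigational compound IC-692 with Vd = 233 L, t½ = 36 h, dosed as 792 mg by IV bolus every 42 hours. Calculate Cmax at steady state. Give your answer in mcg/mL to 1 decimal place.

Over one 42-h interval, 42/36 ≈ 1.1667 half-lives elapse, leaving f ≈ 0.4454 of each dose.
Accumulation ratio R = 1/(1 − f) ≈ 1/0.5546 ≈ 1.8031.
Single-dose peak C₀ = D/Vd = 792/233 ≈ 3.399 mcg/mL.
Steady-state peak Cmax,ss = C₀·R ≈ 3.399 × 1.8031 ≈ 6.129 mcg/mL.

6.1 mcg/mL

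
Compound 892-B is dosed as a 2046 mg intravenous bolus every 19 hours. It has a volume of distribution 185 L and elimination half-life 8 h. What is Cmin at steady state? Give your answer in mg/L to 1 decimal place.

τ/t½ = 19/8 ≈ 2.375, so fraction remaining f = (1/2)^(19/8) ≈ 0.1928.
Single-dose peak C₀ = D/Vd = 2046/185 ≈ 11.059 mg/L.
Steady-state trough Cmin,ss = C₀·f/(1−f) ≈ 11.059 × 0.1928/0.8072 ≈ 2.641 mg/L.

2.6 mg/L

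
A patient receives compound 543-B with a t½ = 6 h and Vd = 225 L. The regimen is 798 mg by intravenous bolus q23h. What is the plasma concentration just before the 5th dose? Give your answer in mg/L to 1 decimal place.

f = (1/2)^(τ/t½) = (1/2)^(23/6) ≈ 0.0702.
C₀ = D/Vd = 798/225 ≈ 3.547 mg/L.
Before the 5th dose, 4 doses have been given. Superposition: Cmin = C₀·(f + f² + … + f^4).
≈ 3.547 × (0.0702 + 0.0049 + 0.0003 + 0.0000) ≈ 3.547 × 0.0754 ≈ 0.267 mg/L.

0.3 mg/L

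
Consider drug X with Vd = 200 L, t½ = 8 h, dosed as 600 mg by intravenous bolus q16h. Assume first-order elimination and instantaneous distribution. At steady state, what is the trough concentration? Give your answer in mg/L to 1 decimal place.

1.0 mg/L

The dosing interval is 2 half-lives, so f = 2^(−2) = 0.25.
At steady state, R = 1/(1 − 0.25) = 4/3.
Single-dose peak C₀ = D/Vd = 600/200 = 3 mg/L.
Steady-state peak Cmax,ss = C₀·R = 3 × 4/3 ≈ 4.000 mg/L.
Steady-state trough Cmin,ss = Cmax,ss·f ≈ 4.000 × 0.25 ≈ 1.000 mg/L.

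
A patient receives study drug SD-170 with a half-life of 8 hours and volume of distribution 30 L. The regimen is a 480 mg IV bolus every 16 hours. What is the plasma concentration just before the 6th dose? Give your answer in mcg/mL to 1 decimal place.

f = (1/2)^(τ/t½) = (1/2)^(16/8) ≈ 0.2500.
C₀ = D/Vd = 480/30 ≈ 16.000 mcg/mL.
Before the 6th dose, 5 doses have been given. Superposition: Cmin = C₀·(f + f² + … + f^5).
≈ 16.000 × (0.2500 + 0.0625 + 0.0156 + 0.0039 + 0.0010) ≈ 16.000 × 0.3330 ≈ 5.328 mcg/mL.

5.3 mcg/mL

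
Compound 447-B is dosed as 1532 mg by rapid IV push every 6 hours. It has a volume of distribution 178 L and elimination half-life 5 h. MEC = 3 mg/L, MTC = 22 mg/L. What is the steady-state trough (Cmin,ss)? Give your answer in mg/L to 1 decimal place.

τ/t½ = 6/5 ≈ 1.2, so fraction remaining f = (1/2)^(6/5) ≈ 0.4353.
At steady state, accumulation factor R = 1/(1 − e^(−kτ)) ≈ 1.7709.
Each bolus raises the concentration by D/Vd = 1532/178 ≈ 8.607 mg/L.
Cmax,ss = C₀/(1 − f) ≈ 8.607/0.5647 ≈ 15.242 mg/L.
One interval later, Cmin,ss = Cmax,ss·e^(−kτ) ≈ 15.242 × 0.4353 ≈ 6.635 mg/L.
Trough 6.6 mg/L vs MEC 3 mg/L: adequate.

6.6 mg/L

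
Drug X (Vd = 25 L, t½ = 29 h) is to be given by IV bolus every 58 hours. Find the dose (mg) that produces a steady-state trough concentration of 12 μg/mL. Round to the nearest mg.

900 mg

τ/t½ = 58/29 ≈ 2, so f = (1/2)^(58/29) ≈ 0.250000.
Cmin,ss = (D/Vd)·f/(1−f), so D = Cmin,ss·Vd·(1−f)/f.
D = 12 × 25 × (1−f)/f ≈ 12 × 25 × 3.00000 ≈ 900.00 mg.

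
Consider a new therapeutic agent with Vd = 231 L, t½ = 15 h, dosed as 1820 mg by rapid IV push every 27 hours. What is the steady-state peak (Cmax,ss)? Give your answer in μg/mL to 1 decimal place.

τ/t½ = 27/15 ≈ 1.8, so fraction remaining f = (1/2)^(27/15) ≈ 0.2872.
Accumulation ratio R = 1/(1 − f) ≈ 1/0.7128 ≈ 1.4029.
Each bolus raises the concentration by D/Vd = 1820/231 ≈ 7.879 μg/mL.
Cmax,ss = C₀/(1 − f) ≈ 7.879/0.7128 ≈ 11.054 μg/mL.

11.1 μg/mL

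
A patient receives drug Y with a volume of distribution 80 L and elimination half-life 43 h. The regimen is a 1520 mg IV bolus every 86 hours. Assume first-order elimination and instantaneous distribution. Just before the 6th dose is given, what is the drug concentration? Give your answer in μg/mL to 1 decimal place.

6.3 μg/mL

f = (1/2)^(τ/t½) = (1/2)^(86/43) ≈ 0.2500.
C₀ = D/Vd = 1520/80 ≈ 19.000 μg/mL.
Before the 6th dose, 5 doses have been given. Superposition: Cmin = C₀·(f + f² + … + f^5).
≈ 19.000 × (0.2500 + 0.0625 + 0.0156 + 0.0039 + 0.0010) ≈ 19.000 × 0.3330 ≈ 6.327 μg/mL.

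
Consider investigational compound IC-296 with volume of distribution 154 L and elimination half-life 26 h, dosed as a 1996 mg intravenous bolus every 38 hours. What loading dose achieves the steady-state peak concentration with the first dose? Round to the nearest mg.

f = (1/2)^(38/26) ≈ 0.363106; accumulation ratio R = 1/(1−f) ≈ 1.57012.
Loading dose to hit Cmax,ss on first dose: D_load = D_maint·R ≈ 1996 × 1.57012 ≈ 3133.96 mg.

3134 mg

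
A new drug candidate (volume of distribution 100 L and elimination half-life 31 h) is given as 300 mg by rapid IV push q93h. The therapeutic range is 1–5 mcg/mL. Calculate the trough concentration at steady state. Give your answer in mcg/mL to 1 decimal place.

τ = 93 h = 3 half-lives, so f = (1/2)^3 = 0.125.
At steady state, R = 1/(1 − 0.125) = 8/7.
Single-dose peak C₀ = D/Vd = 300/100 = 3 mcg/mL.
Steady-state peak Cmax,ss = C₀·R = 3 × 8/7 ≈ 3.429 mcg/mL.
Steady-state trough Cmin,ss = Cmax,ss·f ≈ 3.429 × 0.125 ≈ 0.429 mcg/mL.
Trough 0.4 mcg/mL vs MEC 1 mcg/mL: subtherapeutic.

0.4 mcg/mL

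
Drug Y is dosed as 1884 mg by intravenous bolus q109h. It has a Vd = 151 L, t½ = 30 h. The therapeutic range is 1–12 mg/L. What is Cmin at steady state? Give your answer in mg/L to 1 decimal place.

Over one 109-h interval, 109/30 ≈ 3.6333 half-lives elapse, leaving f ≈ 0.0806 of each dose.
At steady state, accumulation factor R = 1/(1 − e^(−kτ)) ≈ 1.0877.
Single-dose peak C₀ = D/Vd = 1884/151 ≈ 12.477 mg/L.
Cmax,ss = C₀/(1 − f) ≈ 12.477/0.9194 ≈ 13.571 mg/L.
One interval later, Cmin,ss = Cmax,ss·e^(−kτ) ≈ 13.571 × 0.0806 ≈ 1.094 mg/L.
Trough 1.1 mg/L vs MEC 1 mg/L: adequate.

1.1 mg/L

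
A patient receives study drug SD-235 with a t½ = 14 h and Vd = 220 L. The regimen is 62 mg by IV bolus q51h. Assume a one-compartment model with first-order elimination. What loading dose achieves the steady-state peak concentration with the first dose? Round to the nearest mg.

67 mg

f = (1/2)^(51/14) ≈ 0.080055; accumulation ratio R = 1/(1−f) ≈ 1.08702.
Loading dose to hit Cmax,ss on first dose: D_load = D_maint·R ≈ 62 × 1.08702 ≈ 67.40 mg.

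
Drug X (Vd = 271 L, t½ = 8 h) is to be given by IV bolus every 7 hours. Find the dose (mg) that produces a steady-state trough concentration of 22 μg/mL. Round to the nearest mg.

τ/t½ = 7/8 ≈ 0.875, so f = (1/2)^(7/8) ≈ 0.545254.
Cmin,ss = (D/Vd)·f/(1−f), so D = Cmin,ss·Vd·(1−f)/f.
D = 22 × 271 × (1−f)/f ≈ 22 × 271 × 0.83401 ≈ 4972.37 mg.

4972 mg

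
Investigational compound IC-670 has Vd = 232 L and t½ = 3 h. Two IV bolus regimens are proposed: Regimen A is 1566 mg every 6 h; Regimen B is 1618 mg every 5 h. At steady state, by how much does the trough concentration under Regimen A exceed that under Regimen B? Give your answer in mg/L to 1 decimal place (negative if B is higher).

-1.0 mg/L

Regimen A: f = (1/2)^(6/3) ≈ 0.2500; Cmin,ss = (1566/232)·f/(1−f) ≈ 2.250 mg/L.
Regimen B: f = (1/2)^(5/3) ≈ 0.3150; Cmin,ss = (1618/232)·f/(1−f) ≈ 3.207 mg/L.
Difference ≈ 2.250 − 3.207 ≈ -0.957 mg/L.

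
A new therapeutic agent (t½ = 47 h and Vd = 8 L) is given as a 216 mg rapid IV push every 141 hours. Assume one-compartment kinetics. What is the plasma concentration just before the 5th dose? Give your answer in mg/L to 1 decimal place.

f = (1/2)^(τ/t½) = (1/2)^(141/47) ≈ 0.1250.
C₀ = D/Vd = 216/8 ≈ 27.000 mg/L.
Before the 5th dose, 4 doses have been given. Superposition: Cmin = C₀·(f + f² + … + f^4).
≈ 27.000 × (0.1250 + 0.0156 + 0.0020 + 0.0002) ≈ 27.000 × 0.1428 ≈ 3.856 mg/L.

3.9 mg/L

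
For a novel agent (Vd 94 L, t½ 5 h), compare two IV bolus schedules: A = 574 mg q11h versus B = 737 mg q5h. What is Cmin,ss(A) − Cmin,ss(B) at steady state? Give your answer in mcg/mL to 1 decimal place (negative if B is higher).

-6.1 mcg/mL

Regimen A: f = (1/2)^(11/5) ≈ 0.2176; Cmin,ss = (574/94)·f/(1−f) ≈ 1.698 mcg/mL.
Regimen B: f = (1/2)^(5/5) ≈ 0.5000; Cmin,ss = (737/94)·f/(1−f) ≈ 7.840 mcg/mL.
Difference ≈ 1.698 − 7.840 ≈ -6.142 mcg/mL.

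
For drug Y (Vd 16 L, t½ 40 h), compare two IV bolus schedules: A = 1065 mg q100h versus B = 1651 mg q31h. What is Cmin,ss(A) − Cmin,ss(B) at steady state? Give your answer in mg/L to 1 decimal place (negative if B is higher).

-130.8 mg/L

Regimen A: f = (1/2)^(100/40) ≈ 0.1768; Cmin,ss = (1065/16)·f/(1−f) ≈ 14.296 mg/L.
Regimen B: f = (1/2)^(31/40) ≈ 0.5844; Cmin,ss = (1651/16)·f/(1−f) ≈ 145.098 mg/L.
Difference ≈ 14.296 − 145.098 ≈ -130.802 mg/L.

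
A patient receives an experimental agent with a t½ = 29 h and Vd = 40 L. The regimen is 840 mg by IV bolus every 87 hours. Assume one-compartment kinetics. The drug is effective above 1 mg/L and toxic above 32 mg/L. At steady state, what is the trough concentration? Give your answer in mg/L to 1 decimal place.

τ = 87 h = 3 half-lives, so f = (1/2)^3 = 0.125.
At steady state, R = 1/(1 − 0.125) = 8/7.
Single-dose peak C₀ = D/Vd = 840/40 = 21 mg/L.
Steady-state peak Cmax,ss = C₀·R = 21 × 8/7 ≈ 24.000 mg/L.
Steady-state trough Cmin,ss = Cmax,ss·f ≈ 24.000 × 0.125 ≈ 3.000 mg/L.
Trough 3.0 mg/L vs MEC 1 mg/L: adequate.

3.0 mg/L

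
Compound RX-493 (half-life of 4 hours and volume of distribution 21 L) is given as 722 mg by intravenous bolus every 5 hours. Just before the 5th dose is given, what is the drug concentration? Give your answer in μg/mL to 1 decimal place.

24.2 μg/mL

f = (1/2)^(τ/t½) = (1/2)^(5/4) ≈ 0.4204.
C₀ = D/Vd = 722/21 ≈ 34.381 μg/mL.
Before the 5th dose, 4 doses have been given. Superposition: Cmin = C₀·(f + f² + … + f^4).
≈ 34.381 × (0.4204 + 0.1767 + 0.0743 + 0.0312) ≈ 34.381 × 0.7026 ≈ 24.156 μg/mL.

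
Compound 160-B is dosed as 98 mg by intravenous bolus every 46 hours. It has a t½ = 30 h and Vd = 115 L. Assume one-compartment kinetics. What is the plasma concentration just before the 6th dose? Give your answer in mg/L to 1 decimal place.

0.4 mg/L

f = (1/2)^(τ/t½) = (1/2)^(46/30) ≈ 0.3455.
C₀ = D/Vd = 98/115 ≈ 0.852 mg/L.
Before the 6th dose, 5 doses have been given. Superposition: Cmin = C₀·(f + f² + … + f^5).
≈ 0.852 × (0.3455 + 0.1194 + 0.0412 + 0.0142 + 0.0049) ≈ 0.852 × 0.5252 ≈ 0.447 mg/L.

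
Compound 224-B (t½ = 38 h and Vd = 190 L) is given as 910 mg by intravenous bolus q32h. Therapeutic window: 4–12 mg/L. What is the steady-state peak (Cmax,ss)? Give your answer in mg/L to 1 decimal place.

Over one 32-h interval, 32/38 ≈ 0.84211 half-lives elapse, leaving f ≈ 0.5578 of each dose.
At steady state, accumulation factor R = 1/(1 − e^(−kτ)) ≈ 2.2614.
Each bolus raises the concentration by D/Vd = 910/190 ≈ 4.789 mg/L.
Steady-state peak Cmax,ss = C₀·R ≈ 4.789 × 2.2614 ≈ 10.830 mg/L.
Peak 10.8 mg/L vs MTC 12 mg/L: below toxic threshold.

10.8 mg/L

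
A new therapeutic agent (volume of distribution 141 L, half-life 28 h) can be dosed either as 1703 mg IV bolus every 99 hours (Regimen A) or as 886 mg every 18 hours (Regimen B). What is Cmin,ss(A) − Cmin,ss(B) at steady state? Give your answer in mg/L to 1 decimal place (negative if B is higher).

Regimen A: f = (1/2)^(99/28) ≈ 0.0862; Cmin,ss = (1703/141)·f/(1−f) ≈ 1.139 mg/L.
Regimen B: f = (1/2)^(18/28) ≈ 0.6404; Cmin,ss = (886/141)·f/(1−f) ≈ 11.190 mg/L.
Difference ≈ 1.139 − 11.190 ≈ -10.051 mg/L.

-10.1 mg/L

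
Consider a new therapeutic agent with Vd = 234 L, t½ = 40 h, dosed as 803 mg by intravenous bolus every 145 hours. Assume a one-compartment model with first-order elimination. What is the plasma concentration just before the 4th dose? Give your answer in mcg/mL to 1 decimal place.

0.3 mcg/mL

f = (1/2)^(τ/t½) = (1/2)^(145/40) ≈ 0.0811.
C₀ = D/Vd = 803/234 ≈ 3.432 mcg/mL.
Before the 4th dose, 3 doses have been given. Superposition: Cmin = C₀·(f + f² + … + f^3).
≈ 3.432 × (0.0811 + 0.0066 + 0.0005) ≈ 3.432 × 0.0882 ≈ 0.303 mcg/mL.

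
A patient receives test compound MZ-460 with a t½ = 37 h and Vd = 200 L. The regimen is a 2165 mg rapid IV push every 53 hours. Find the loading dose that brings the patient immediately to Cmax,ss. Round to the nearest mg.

3439 mg

f = (1/2)^(53/37) ≈ 0.370506; accumulation ratio R = 1/(1−f) ≈ 1.58858.
Loading dose to hit Cmax,ss on first dose: D_load = D_maint·R ≈ 2165 × 1.58858 ≈ 3439.28 mg.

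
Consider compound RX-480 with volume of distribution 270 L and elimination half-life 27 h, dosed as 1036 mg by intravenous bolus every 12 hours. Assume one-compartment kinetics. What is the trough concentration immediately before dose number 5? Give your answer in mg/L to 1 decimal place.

7.5 mg/L

f = (1/2)^(τ/t½) = (1/2)^(12/27) ≈ 0.7349.
C₀ = D/Vd = 1036/270 ≈ 3.837 mg/L.
Before the 5th dose, 4 doses have been given. Superposition: Cmin = C₀·(f + f² + … + f^4).
≈ 3.837 × (0.7349 + 0.5401 + 0.3969 + 0.2917) ≈ 3.837 × 1.9636 ≈ 7.534 mg/L.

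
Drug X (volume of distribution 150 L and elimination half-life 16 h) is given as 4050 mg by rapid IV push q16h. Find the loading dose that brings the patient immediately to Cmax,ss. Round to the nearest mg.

8100 mg

f = (1/2)^(16/16) ≈ 0.500000; accumulation ratio R = 1/(1−f) ≈ 2.00000.
Loading dose to hit Cmax,ss on first dose: D_load = D_maint·R ≈ 4050 × 2.00000 ≈ 8100.00 mg.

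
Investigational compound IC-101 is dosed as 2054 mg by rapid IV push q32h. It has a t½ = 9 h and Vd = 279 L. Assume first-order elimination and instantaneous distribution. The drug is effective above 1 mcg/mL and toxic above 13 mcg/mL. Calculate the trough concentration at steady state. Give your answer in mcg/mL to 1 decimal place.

τ/t½ = 32/9 ≈ 3.5556, so fraction remaining f = (1/2)^(32/9) ≈ 0.0850.
At steady state, accumulation factor R = 1/(1 − e^(−kτ)) ≈ 1.0929.
Each bolus raises the concentration by D/Vd = 2054/279 ≈ 7.362 mcg/mL.
Steady-state peak Cmax,ss = C₀·R ≈ 7.362 × 1.0929 ≈ 8.046 mcg/mL.
One interval later, Cmin,ss = Cmax,ss·e^(−kτ) ≈ 8.046 × 0.0850 ≈ 0.684 mcg/mL.
Trough 0.7 mcg/mL vs MEC 1 mcg/mL: subtherapeutic.

0.7 mcg/mL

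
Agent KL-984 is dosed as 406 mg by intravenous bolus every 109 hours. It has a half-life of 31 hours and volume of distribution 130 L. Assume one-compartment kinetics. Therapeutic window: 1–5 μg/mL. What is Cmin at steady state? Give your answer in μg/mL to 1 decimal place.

0.3 μg/mL

Over one 109-h interval, 109/31 ≈ 3.5161 half-lives elapse, leaving f ≈ 0.0874 of each dose.
Accumulation ratio R = 1/(1 − f) ≈ 1/0.9126 ≈ 1.0958.
Each bolus raises the concentration by D/Vd = 406/130 ≈ 3.123 μg/mL.
Cmax,ss = C₀/(1 − f) ≈ 3.123/0.9126 ≈ 3.422 μg/mL.
One interval later, Cmin,ss = Cmax,ss·e^(−kτ) ≈ 3.422 × 0.0874 ≈ 0.299 μg/mL.
Trough 0.3 μg/mL vs MEC 1 μg/mL: subtherapeutic.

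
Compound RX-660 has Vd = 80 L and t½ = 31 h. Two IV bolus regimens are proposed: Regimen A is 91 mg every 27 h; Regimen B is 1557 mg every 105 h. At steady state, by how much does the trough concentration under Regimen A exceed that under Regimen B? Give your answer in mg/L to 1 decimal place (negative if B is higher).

Regimen A: f = (1/2)^(27/31) ≈ 0.5468; Cmin,ss = (91/80)·f/(1−f) ≈ 1.372 mg/L.
Regimen B: f = (1/2)^(105/31) ≈ 0.0956; Cmin,ss = (1557/80)·f/(1−f) ≈ 2.057 mg/L.
Difference ≈ 1.372 − 2.057 ≈ -0.685 mg/L.

-0.7 mg/L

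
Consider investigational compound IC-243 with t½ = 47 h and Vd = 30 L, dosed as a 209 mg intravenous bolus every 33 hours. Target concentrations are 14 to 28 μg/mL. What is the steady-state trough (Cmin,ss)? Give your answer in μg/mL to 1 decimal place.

11.1 μg/mL

k = ln2/t½ = ln2/47 ≈ 0.014748 h⁻¹; fraction remaining f = e^(−kτ) = e^(−0.014748×33) ≈ 0.6147.
Single-dose peak C₀ = D/Vd = 209/30 ≈ 6.967 μg/mL.
Steady-state trough Cmin,ss = C₀·f/(1−f) ≈ 6.967 × 0.6147/0.3853 ≈ 11.115 μg/mL.
Trough 11.1 μg/mL vs MEC 14 μg/mL: subtherapeutic.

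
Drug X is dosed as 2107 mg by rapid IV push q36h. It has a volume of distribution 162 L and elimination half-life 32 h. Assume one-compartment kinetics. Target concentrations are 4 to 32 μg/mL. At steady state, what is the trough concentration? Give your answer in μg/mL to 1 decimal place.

τ/t½ = 36/32 ≈ 1.125, so fraction remaining f = (1/2)^(36/32) ≈ 0.4585.
At steady state, accumulation factor R = 1/(1 − e^(−kτ)) ≈ 1.8467.
Single-dose peak C₀ = D/Vd = 2107/162 ≈ 13.006 μg/mL.
Cmax,ss = C₀/(1 − f) ≈ 13.006/0.5415 ≈ 24.018 μg/mL.
Steady-state trough Cmin,ss = Cmax,ss·f ≈ 24.018 × 0.4585 ≈ 11.012 μg/mL.
Trough 11.0 μg/mL vs MEC 4 μg/mL: adequate.

11.0 μg/mL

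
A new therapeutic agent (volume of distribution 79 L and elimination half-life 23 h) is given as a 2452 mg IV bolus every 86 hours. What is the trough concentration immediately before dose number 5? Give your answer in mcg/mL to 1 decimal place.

f = (1/2)^(τ/t½) = (1/2)^(86/23) ≈ 0.0749.
C₀ = D/Vd = 2452/79 ≈ 31.038 mcg/mL.
Before the 5th dose, 4 doses have been given. Superposition: Cmin = C₀·(f + f² + … + f^4).
≈ 31.038 × (0.0749 + 0.0056 + 0.0004 + 0.0000) ≈ 31.038 × 0.0809 ≈ 2.511 mcg/mL.

2.5 mcg/mL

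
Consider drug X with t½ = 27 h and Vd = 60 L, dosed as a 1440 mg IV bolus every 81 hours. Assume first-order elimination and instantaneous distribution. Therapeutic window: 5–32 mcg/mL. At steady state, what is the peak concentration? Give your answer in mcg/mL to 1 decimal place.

27.4 mcg/mL

The dosing interval is 3 half-lives, so f = 2^(−3) = 0.125.
Accumulation ratio R = 1/(1 − f) = 1/0.875 = 8/7.
Single-dose peak C₀ = D/Vd = 1440/60 = 24 mcg/mL.
Steady-state peak Cmax,ss = C₀·R = 24 × 8/7 ≈ 27.429 mcg/mL.
Peak 27.4 mcg/mL vs MTC 32 mcg/mL: below toxic threshold.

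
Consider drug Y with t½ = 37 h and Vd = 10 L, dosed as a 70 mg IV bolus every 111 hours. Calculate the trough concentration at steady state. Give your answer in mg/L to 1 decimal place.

τ = 111 h = 3 half-lives, so f = (1/2)^3 = 0.125.
At steady state, R = 1/(1 − 0.125) = 8/7.
Single-dose peak C₀ = D/Vd = 70/10 = 7 mg/L.
Steady-state peak Cmax,ss = C₀·R = 7 × 8/7 ≈ 8.000 mg/L.
Steady-state trough Cmin,ss = Cmax,ss·f ≈ 8.000 × 0.125 ≈ 1.000 mg/L.

1.0 mg/L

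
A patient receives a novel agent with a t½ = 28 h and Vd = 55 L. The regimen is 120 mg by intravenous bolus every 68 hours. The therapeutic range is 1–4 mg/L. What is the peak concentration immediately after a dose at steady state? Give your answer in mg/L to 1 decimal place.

2.7 mg/L

Over one 68-h interval, 68/28 ≈ 2.4286 half-lives elapse, leaving f ≈ 0.1857 of each dose.
Accumulation ratio R = 1/(1 − f) ≈ 1/0.8143 ≈ 1.2280.
Single-dose peak C₀ = D/Vd = 120/55 ≈ 2.182 mg/L.
Steady-state peak Cmax,ss = C₀·R ≈ 2.182 × 1.2280 ≈ 2.679 mg/L.
Peak 2.7 mg/L vs MTC 4 mg/L: below toxic threshold.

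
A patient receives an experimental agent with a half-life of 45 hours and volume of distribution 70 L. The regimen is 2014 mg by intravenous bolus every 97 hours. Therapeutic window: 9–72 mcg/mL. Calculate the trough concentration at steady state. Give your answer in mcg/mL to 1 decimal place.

Over one 97-h interval, 97/45 ≈ 2.1556 half-lives elapse, leaving f ≈ 0.2244 of each dose.
At steady state, accumulation factor R = 1/(1 − e^(−kτ)) ≈ 1.2893.
Each bolus raises the concentration by D/Vd = 2014/70 ≈ 28.771 mcg/mL.
Cmax,ss = C₀/(1 − f) ≈ 28.771/0.7756 ≈ 37.095 mcg/mL.
One interval later, Cmin,ss = Cmax,ss·e^(−kτ) ≈ 37.095 × 0.2244 ≈ 8.324 mcg/mL.
Trough 8.3 mcg/mL vs MEC 9 mcg/mL: subtherapeutic.

8.3 mcg/mL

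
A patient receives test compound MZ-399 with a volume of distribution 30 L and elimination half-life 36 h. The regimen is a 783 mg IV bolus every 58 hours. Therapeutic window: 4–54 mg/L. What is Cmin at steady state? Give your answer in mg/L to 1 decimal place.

k = ln2/t½ = ln2/36 ≈ 0.019254 h⁻¹; fraction remaining f = e^(−kτ) = e^(−0.019254×58) ≈ 0.3273.
Single-dose peak C₀ = D/Vd = 783/30 ≈ 26.100 mg/L.
Steady-state trough Cmin,ss = C₀·f/(1−f) ≈ 26.100 × 0.3273/0.6727 ≈ 12.699 mg/L.
Trough 12.7 mg/L vs MEC 4 mg/L: adequate.

12.7 mg/L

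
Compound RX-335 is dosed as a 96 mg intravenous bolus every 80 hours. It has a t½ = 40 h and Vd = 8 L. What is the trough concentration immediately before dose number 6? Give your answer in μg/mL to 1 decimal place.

f = (1/2)^(τ/t½) = (1/2)^(80/40) ≈ 0.2500.
C₀ = D/Vd = 96/8 ≈ 12.000 μg/mL.
Before the 6th dose, 5 doses have been given. Superposition: Cmin = C₀·(f + f² + … + f^5).
≈ 12.000 × (0.2500 + 0.0625 + 0.0156 + 0.0039 + 0.0010) ≈ 12.000 × 0.3330 ≈ 3.996 μg/mL.

4.0 μg/mL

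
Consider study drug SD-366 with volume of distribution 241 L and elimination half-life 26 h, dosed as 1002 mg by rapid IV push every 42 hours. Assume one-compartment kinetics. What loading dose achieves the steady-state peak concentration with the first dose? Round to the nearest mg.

1487 mg

f = (1/2)^(42/26) ≈ 0.326378; accumulation ratio R = 1/(1−f) ≈ 1.48451.
Loading dose to hit Cmax,ss on first dose: D_load = D_maint·R ≈ 1002 × 1.48451 ≈ 1487.48 mg.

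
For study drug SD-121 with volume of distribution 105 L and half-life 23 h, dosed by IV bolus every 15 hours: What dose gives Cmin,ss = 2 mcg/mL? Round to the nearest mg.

τ/t½ = 15/23 ≈ 0.65217, so f = (1/2)^(15/23) ≈ 0.636321.
Cmin,ss = (D/Vd)·f/(1−f), so D = Cmin,ss·Vd·(1−f)/f.
D = 2 × 105 × (1−f)/f ≈ 2 × 105 × 0.57153 ≈ 120.02 mg.

120 mg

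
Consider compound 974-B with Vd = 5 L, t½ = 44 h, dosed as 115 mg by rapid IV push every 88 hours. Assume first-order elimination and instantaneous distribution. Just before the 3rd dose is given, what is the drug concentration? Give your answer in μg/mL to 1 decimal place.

7.2 μg/mL

f = (1/2)^(τ/t½) = (1/2)^(88/44) ≈ 0.2500.
C₀ = D/Vd = 115/5 ≈ 23.000 μg/mL.
Before the 3rd dose, 2 doses have been given. Superposition: Cmin = C₀·(f + f²).
≈ 23.000 × (0.2500 + 0.0625) ≈ 23.000 × 0.3125 ≈ 7.188 μg/mL.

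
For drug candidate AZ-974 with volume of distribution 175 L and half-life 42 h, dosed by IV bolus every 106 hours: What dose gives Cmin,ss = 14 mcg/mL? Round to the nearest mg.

11640 mg

τ/t½ = 106/42 ≈ 2.5238, so f = (1/2)^(106/42) ≈ 0.173883.
Cmin,ss = (D/Vd)·f/(1−f), so D = Cmin,ss·Vd·(1−f)/f.
D = 14 × 175 × (1−f)/f ≈ 14 × 175 × 4.75099 ≈ 11639.93 mg.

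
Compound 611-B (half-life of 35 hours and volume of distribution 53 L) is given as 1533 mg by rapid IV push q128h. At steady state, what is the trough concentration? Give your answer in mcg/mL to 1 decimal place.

2.5 mcg/mL

τ/t½ = 128/35 ≈ 3.6571, so fraction remaining f = (1/2)^(128/35) ≈ 0.0793.
Single-dose peak C₀ = D/Vd = 1533/53 ≈ 28.925 mcg/mL.
Steady-state trough Cmin,ss = C₀·f/(1−f) ≈ 28.925 × 0.0793/0.9207 ≈ 2.491 mcg/mL.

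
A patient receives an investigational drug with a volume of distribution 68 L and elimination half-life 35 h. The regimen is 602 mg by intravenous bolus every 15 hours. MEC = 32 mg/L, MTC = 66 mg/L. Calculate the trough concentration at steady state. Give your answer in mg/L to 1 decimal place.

25.6 mg/L

Over one 15-h interval, 15/35 ≈ 0.42857 half-lives elapse, leaving f ≈ 0.7430 of each dose.
Accumulation ratio R = 1/(1 − f) ≈ 1/0.2570 ≈ 3.8911.
Single-dose peak C₀ = D/Vd = 602/68 ≈ 8.853 mg/L.
Cmax,ss = C₀/(1 − f) ≈ 8.853/0.2570 ≈ 34.447 mg/L.
One interval later, Cmin,ss = Cmax,ss·e^(−kτ) ≈ 34.447 × 0.7430 ≈ 25.594 mg/L.
Trough 25.6 mg/L vs MEC 32 mg/L: subtherapeutic.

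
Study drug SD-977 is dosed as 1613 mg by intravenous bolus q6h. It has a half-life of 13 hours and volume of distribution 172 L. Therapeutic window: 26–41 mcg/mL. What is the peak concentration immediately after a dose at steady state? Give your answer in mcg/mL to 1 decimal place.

τ/t½ = 6/13 ≈ 0.46154, so fraction remaining f = (1/2)^(6/13) ≈ 0.7262.
At steady state, accumulation factor R = 1/(1 − e^(−kτ)) ≈ 3.6523.
Each bolus raises the concentration by D/Vd = 1613/172 ≈ 9.378 mcg/mL.
Steady-state peak Cmax,ss = C₀·R ≈ 9.378 × 3.6523 ≈ 34.251 mcg/mL.
Peak 34.3 mcg/mL vs MTC 41 mcg/mL: below toxic threshold.

34.3 mcg/mL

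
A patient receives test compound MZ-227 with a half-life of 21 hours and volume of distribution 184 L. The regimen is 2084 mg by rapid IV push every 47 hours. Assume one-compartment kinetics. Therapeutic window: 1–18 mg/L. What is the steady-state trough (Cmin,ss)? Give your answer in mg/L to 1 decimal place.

Over one 47-h interval, 47/21 ≈ 2.2381 half-lives elapse, leaving f ≈ 0.2120 of each dose.
Accumulation ratio R = 1/(1 − f) ≈ 1/0.7880 ≈ 1.2690.
Each bolus raises the concentration by D/Vd = 2084/184 ≈ 11.326 mg/L.
Steady-state peak Cmax,ss = C₀·R ≈ 11.326 × 1.2690 ≈ 14.373 mg/L.
Steady-state trough Cmin,ss = Cmax,ss·f ≈ 14.373 × 0.2120 ≈ 3.047 mg/L.
Trough 3.0 mg/L vs MEC 1 mg/L: adequate.

3.0 mg/L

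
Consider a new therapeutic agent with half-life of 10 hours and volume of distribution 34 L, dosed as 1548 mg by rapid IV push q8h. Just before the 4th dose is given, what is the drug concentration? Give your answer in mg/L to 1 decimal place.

f = (1/2)^(τ/t½) = (1/2)^(8/10) ≈ 0.5743.
C₀ = D/Vd = 1548/34 ≈ 45.529 mg/L.
Before the 4th dose, 3 doses have been given. Superposition: Cmin = C₀·(f + f² + … + f^3).
≈ 45.529 × (0.5743 + 0.3298 + 0.1894) ≈ 45.529 × 1.0935 ≈ 49.786 mg/L.

49.8 mg/L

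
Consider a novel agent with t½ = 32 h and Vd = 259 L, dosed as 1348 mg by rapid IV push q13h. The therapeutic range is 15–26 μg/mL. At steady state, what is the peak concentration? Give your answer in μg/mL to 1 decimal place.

21.2 μg/mL

τ/t½ = 13/32 ≈ 0.40625, so fraction remaining f = (1/2)^(13/32) ≈ 0.7546.
At steady state, accumulation factor R = 1/(1 − e^(−kτ)) ≈ 4.0750.
Each bolus raises the concentration by D/Vd = 1348/259 ≈ 5.205 μg/mL.
Cmax,ss = C₀/(1 − f) ≈ 5.205/0.2454 ≈ 21.210 μg/mL.
Peak 21.2 μg/mL vs MTC 26 μg/mL: below toxic threshold.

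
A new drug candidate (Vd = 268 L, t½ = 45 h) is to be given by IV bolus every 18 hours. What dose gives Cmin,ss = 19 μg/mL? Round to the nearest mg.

τ/t½ = 18/45 ≈ 0.4, so f = (1/2)^(18/45) ≈ 0.757858.
Cmin,ss = (D/Vd)·f/(1−f), so D = Cmin,ss·Vd·(1−f)/f.
D = 19 × 268 × (1−f)/f ≈ 19 × 268 × 0.31951 ≈ 1626.94 mg.

1627 mg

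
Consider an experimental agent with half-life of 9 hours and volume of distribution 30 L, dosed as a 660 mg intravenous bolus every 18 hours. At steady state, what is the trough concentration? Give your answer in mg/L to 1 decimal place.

The dosing interval is 2 half-lives, so f = 2^(−2) = 0.25.
At steady state, R = 1/(1 − 0.25) = 4/3.
Single-dose peak C₀ = D/Vd = 660/30 = 22 mg/L.
Steady-state peak Cmax,ss = C₀·R = 22 × 4/3 ≈ 29.333 mg/L.
Steady-state trough Cmin,ss = Cmax,ss·f ≈ 29.333 × 0.25 ≈ 7.333 mg/L.

7.3 mg/L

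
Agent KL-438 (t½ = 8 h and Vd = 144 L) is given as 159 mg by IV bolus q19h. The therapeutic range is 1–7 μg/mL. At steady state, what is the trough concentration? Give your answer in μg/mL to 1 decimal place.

0.3 μg/mL

Over one 19-h interval, 19/8 ≈ 2.375 half-lives elapse, leaving f ≈ 0.1928 of each dose.
Each bolus raises the concentration by D/Vd = 159/144 ≈ 1.104 μg/mL.
Steady-state trough Cmin,ss = C₀·f/(1−f) ≈ 1.104 × 0.1928/0.8072 ≈ 0.264 μg/mL.
Trough 0.3 μg/mL vs MEC 1 μg/mL: subtherapeutic.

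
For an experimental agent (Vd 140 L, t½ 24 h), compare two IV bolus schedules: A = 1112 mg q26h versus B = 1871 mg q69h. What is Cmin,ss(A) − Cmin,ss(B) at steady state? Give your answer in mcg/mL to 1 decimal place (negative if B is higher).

Regimen A: f = (1/2)^(26/24) ≈ 0.4719; Cmin,ss = (1112/140)·f/(1−f) ≈ 7.098 mcg/mL.
Regimen B: f = (1/2)^(69/24) ≈ 0.1363; Cmin,ss = (1871/140)·f/(1−f) ≈ 2.109 mcg/mL.
Difference ≈ 7.098 − 2.109 ≈ 4.989 mcg/mL.

5.0 mcg/mL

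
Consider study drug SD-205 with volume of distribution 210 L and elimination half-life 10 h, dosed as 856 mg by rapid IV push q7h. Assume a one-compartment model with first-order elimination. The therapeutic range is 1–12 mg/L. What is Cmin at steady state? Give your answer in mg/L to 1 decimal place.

6.5 mg/L

k = ln2/t½ = ln2/10 ≈ 0.069315 h⁻¹; fraction remaining f = e^(−kτ) = e^(−0.069315×7) ≈ 0.6156.
At steady state, accumulation factor R = 1/(1 − e^(−kτ)) ≈ 2.6015.
Single-dose peak C₀ = D/Vd = 856/210 ≈ 4.076 mg/L.
Cmax,ss = C₀/(1 − f) ≈ 4.076/0.3844 ≈ 10.604 mg/L.
One interval later, Cmin,ss = Cmax,ss·e^(−kτ) ≈ 10.604 × 0.6156 ≈ 6.528 mg/L.
Trough 6.5 mg/L vs MEC 1 mg/L: adequate.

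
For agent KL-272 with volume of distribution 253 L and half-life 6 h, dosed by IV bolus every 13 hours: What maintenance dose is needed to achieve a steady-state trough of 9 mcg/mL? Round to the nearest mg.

τ/t½ = 13/6 ≈ 2.1667, so f = (1/2)^(13/6) ≈ 0.222725.
Cmin,ss = (D/Vd)·f/(1−f), so D = Cmin,ss·Vd·(1−f)/f.
D = 9 × 253 × (1−f)/f ≈ 9 × 253 × 3.48984 ≈ 7946.37 mg.

7946 mg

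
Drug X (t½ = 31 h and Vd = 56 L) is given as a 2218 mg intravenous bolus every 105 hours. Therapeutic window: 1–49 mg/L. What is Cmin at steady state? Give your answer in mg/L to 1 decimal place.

Over one 105-h interval, 105/31 ≈ 3.3871 half-lives elapse, leaving f ≈ 0.0956 of each dose.
Each bolus raises the concentration by D/Vd = 2218/56 ≈ 39.607 mg/L.
Steady-state trough Cmin,ss = C₀·f/(1−f) ≈ 39.607 × 0.0956/0.9044 ≈ 4.187 mg/L.
Trough 4.2 mg/L vs MEC 1 mg/L: adequate.

4.2 mg/L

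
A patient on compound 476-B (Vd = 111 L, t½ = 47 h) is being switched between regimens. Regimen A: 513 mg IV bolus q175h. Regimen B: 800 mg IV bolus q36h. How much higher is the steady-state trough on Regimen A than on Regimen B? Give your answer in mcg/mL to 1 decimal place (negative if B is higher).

-9.9 mcg/mL

Regimen A: f = (1/2)^(175/47) ≈ 0.0757; Cmin,ss = (513/111)·f/(1−f) ≈ 0.379 mcg/mL.
Regimen B: f = (1/2)^(36/47) ≈ 0.5881; Cmin,ss = (800/111)·f/(1−f) ≈ 10.290 mcg/mL.
Difference ≈ 0.379 − 10.290 ≈ -9.911 mcg/mL.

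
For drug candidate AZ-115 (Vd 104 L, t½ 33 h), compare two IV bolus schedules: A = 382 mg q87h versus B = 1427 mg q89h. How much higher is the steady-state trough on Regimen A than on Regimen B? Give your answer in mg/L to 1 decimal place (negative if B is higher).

-1.8 mg/L

Regimen A: f = (1/2)^(87/33) ≈ 0.1608; Cmin,ss = (382/104)·f/(1−f) ≈ 0.704 mg/L.
Regimen B: f = (1/2)^(89/33) ≈ 0.1542; Cmin,ss = (1427/104)·f/(1−f) ≈ 2.502 mg/L.
Difference ≈ 0.704 − 2.502 ≈ -1.798 mg/L.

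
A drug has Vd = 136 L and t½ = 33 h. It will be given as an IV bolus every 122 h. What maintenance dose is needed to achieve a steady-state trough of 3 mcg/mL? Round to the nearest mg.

τ/t½ = 122/33 ≈ 3.697, so f = (1/2)^(122/33) ≈ 0.077108.
Cmin,ss = (D/Vd)·f/(1−f), so D = Cmin,ss·Vd·(1−f)/f.
D = 3 × 136 × (1−f)/f ≈ 3 × 136 × 11.96882 ≈ 4883.28 mg.

4883 mg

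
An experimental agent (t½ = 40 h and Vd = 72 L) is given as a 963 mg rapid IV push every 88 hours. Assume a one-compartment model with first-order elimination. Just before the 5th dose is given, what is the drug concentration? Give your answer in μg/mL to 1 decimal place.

3.7 μg/mL

f = (1/2)^(τ/t½) = (1/2)^(88/40) ≈ 0.2176.
C₀ = D/Vd = 963/72 ≈ 13.375 μg/mL.
Before the 5th dose, 4 doses have been given. Superposition: Cmin = C₀·(f + f² + … + f^4).
≈ 13.375 × (0.2176 + 0.0473 + 0.0103 + 0.0022) ≈ 13.375 × 0.2774 ≈ 3.710 μg/mL.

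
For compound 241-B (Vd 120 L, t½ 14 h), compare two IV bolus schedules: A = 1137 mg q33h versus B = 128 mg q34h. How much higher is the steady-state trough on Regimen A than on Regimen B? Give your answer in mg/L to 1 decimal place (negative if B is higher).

Regimen A: f = (1/2)^(33/14) ≈ 0.1952; Cmin,ss = (1137/120)·f/(1−f) ≈ 2.298 mg/L.
Regimen B: f = (1/2)^(34/14) ≈ 0.1857; Cmin,ss = (128/120)·f/(1−f) ≈ 0.243 mg/L.
Difference ≈ 2.298 − 0.243 ≈ 2.055 mg/L.

2.1 mg/L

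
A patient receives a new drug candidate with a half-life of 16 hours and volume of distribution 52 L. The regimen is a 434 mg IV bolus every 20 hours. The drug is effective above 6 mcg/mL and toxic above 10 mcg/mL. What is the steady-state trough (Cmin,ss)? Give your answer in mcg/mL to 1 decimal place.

6.1 mcg/mL

k = ln2/t½ = ln2/16 ≈ 0.043322 h⁻¹; fraction remaining f = e^(−kτ) = e^(−0.043322×20) ≈ 0.4204.
Single-dose peak C₀ = D/Vd = 434/52 ≈ 8.346 mcg/mL.
Steady-state trough Cmin,ss = C₀·f/(1−f) ≈ 8.346 × 0.4204/0.5796 ≈ 6.054 mcg/mL.
Trough 6.1 mcg/mL vs MEC 6 mcg/mL: adequate.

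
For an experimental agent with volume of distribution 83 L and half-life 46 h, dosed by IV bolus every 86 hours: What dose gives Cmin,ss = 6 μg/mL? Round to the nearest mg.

1322 mg

τ/t½ = 86/46 ≈ 1.8696, so f = (1/2)^(86/46) ≈ 0.273656.
Cmin,ss = (D/Vd)·f/(1−f), so D = Cmin,ss·Vd·(1−f)/f.
D = 6 × 83 × (1−f)/f ≈ 6 × 83 × 2.65422 ≈ 1321.80 mg.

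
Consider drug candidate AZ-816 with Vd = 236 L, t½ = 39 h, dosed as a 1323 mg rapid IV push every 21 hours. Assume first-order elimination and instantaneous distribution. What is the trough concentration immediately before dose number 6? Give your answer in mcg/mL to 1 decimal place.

f = (1/2)^(τ/t½) = (1/2)^(21/39) ≈ 0.6885.
C₀ = D/Vd = 1323/236 ≈ 5.606 mcg/mL.
Before the 6th dose, 5 doses have been given. Superposition: Cmin = C₀·(f + f² + … + f^5).
≈ 5.606 × (0.6885 + 0.4740 + 0.3264 + 0.2247 + 0.1547) ≈ 5.606 × 1.8683 ≈ 10.474 mcg/mL.

10.5 mcg/mL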